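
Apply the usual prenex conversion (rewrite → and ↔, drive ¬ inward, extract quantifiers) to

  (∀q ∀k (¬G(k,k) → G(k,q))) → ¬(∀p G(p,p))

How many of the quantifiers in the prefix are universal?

0

Eliminate → and ↔ using ¬ and ∨.
  ¬(∀q ∀k (¬¬G(k,k) ∨ G(k,q))) ∨ ¬(∀p G(p,p))
Drive negations inward (¬∀x A ≡ ∃x ¬A, ¬∃x A ≡ ∀x ¬A, De Morgan for ∧/∨):
  (∃q ∃k (¬G(k,k) ∧ ¬G(k,q))) ∨ (∃p ¬G(p,p))
All bound variables are already distinct, so no renaming is needed.
Extract every quantifier outward, since the variables are now distinct and don't occur free across branches:
  ∃q ∃k ∃p (¬G(k,k) ∧ ¬G(k,q) ∨ ¬G(p,p))
The prefix is ∃q ∃k ∃p: 0 universal, 3 existential.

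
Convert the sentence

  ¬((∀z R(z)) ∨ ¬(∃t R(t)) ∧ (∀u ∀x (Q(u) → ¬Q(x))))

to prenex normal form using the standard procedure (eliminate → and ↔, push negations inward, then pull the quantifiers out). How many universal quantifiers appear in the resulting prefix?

First replace A → B with ¬A ∨ B.
  ¬((∀z R(z)) ∨ ¬(∃t R(t)) ∧ (∀u ∀x (¬Q(u) ∨ ¬Q(x))))
Push ¬ through the quantifiers and connectives to reach negation normal form:
  (∃z ¬R(z)) ∧ ((∃t R(t)) ∨ (∃u ∃x (Q(u) ∧ Q(x))))
Finally move all quantifiers to the prefix:
  ∃z ∃t ∃u ∃x (¬R(z) ∧ (R(t) ∨ Q(u) ∧ Q(x)))
The prefix is ∃z ∃t ∃u ∃x: 0 universal, 4 existential.

0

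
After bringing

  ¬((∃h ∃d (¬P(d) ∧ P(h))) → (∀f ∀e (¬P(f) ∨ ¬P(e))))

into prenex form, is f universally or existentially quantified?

existential

Eliminate → and ↔ using ¬ and ∨.
  ¬(¬(∃h ∃d (¬P(d) ∧ P(h))) ∨ (∀f ∀e (¬P(f) ∨ ¬P(e))))
Move each ¬ inward, flipping quantifiers it crosses:
  (∃h ∃d (¬P(d) ∧ P(h))) ∧ (∃f ∃e (P(f) ∧ P(e)))
Pull the quantifiers to the front (each side's bound variable is not free in the other side):
  ∃h ∃d ∃f ∃e (¬P(d) ∧ P(h) ∧ P(f) ∧ P(e))
The quantifier ∀f sits under an odd number of negations (counting the antecedent side of each →), so it flips to ∃f.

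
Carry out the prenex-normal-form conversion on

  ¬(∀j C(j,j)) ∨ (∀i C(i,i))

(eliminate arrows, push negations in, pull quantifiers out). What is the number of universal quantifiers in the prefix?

Push ¬ through the quantifiers and connectives to reach negation normal form:
  (∃j ¬C(j,j)) ∨ (∀i C(i,i))
Finally move all quantifiers to the prefix:
  ∃j ∀i (¬C(j,j) ∨ C(i,i))
The prefix is ∃j ∀i: 1 universal, 1 existential.

1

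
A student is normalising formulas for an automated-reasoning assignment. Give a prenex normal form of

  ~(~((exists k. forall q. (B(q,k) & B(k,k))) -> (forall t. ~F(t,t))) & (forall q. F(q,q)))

forall k. exists q. forall t. exists w. (~B(q,k) | ~B(k,k) | ~F(t,t) | ~F(w,w))

First replace A → B with ¬A ∨ B.
  ~(~(~(exists k. forall q. (B(q,k) & B(k,k))) | (forall t. ~F(t,t))) & (forall q. F(q,q)))
Push ¬ through the quantifiers and connectives to reach negation normal form:
  (forall k. exists q. (~B(q,k) | ~B(k,k))) | (forall t. ~F(t,t)) | (exists q. ~F(q,q))
Rename bound variables to avoid capture: q↦w.
  (forall k. exists q. (~B(q,k) | ~B(k,k))) | (forall t. ~F(t,t)) | (exists w. ~F(w,w))
Pull the quantifiers to the front (each side's bound variable is not free in the other side):
  forall k. exists q. forall t. exists w. (~B(q,k) | ~B(k,k) | ~F(t,t) | ~F(w,w))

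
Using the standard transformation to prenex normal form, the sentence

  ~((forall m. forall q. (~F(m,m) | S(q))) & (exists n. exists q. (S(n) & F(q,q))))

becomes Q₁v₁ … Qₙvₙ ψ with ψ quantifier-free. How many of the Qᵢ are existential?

2

Move each ¬ inward, flipping quantifiers it crosses:
  (exists m. exists q. (F(m,m) & ~S(q))) | (forall n. forall q. (~S(n) | ~F(q,q)))
Give each quantifier a distinct variable: q↦v1.
  (exists m. exists q. (F(m,m) & ~S(q))) | (forall n. forall v1. (~S(n) | ~F(v1,v1)))
Extract every quantifier outward, since the variables are now distinct and don't occur free across branches:
  exists m. exists q. forall n. forall v1. (F(m,m) & ~S(q) | ~S(n) | ~F(v1,v1))
The prefix is exists m exists q forall n forall v1: 2 universal, 2 existential.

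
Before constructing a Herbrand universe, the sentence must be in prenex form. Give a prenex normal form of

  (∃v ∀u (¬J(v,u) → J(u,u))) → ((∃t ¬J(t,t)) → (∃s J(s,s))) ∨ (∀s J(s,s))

Eliminate → and ↔ using ¬ and ∨.
  ¬(∃v ∀u (¬¬J(v,u) ∨ J(u,u))) ∨ ¬(∃t ¬J(t,t)) ∨ (∃s J(s,s)) ∨ (∀s J(s,s))
Move each ¬ inward, flipping quantifiers it crosses:
  (∀v ∃u (¬J(v,u) ∧ ¬J(u,u))) ∨ (∀t J(t,t)) ∨ (∃s J(s,s)) ∨ (∀s J(s,s))
Standardize variables apart so no two quantifiers bind the same name: s↦a.
  (∀v ∃u (¬J(v,u) ∧ ¬J(u,u))) ∨ (∀t J(t,t)) ∨ (∃s J(s,s)) ∨ (∀a J(a,a))
Extract every quantifier outward, since the variables are now distinct and don't occur free across branches:
  ∀v ∃u ∀t ∃s ∀a (¬J(v,u) ∧ ¬J(u,u) ∨ J(t,t) ∨ J(s,s) ∨ J(a,a))

∀v ∃u ∀t ∃s ∀a (¬J(v,u) ∧ ¬J(u,u) ∨ J(t,t) ∨ J(s,s) ∨ J(a,a))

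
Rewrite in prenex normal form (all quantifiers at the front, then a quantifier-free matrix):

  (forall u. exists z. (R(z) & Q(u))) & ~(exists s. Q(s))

forall u. exists z. forall s. (R(z) & Q(u) & ~Q(s))

Drive negations inward (¬∀x A ≡ ∃x ¬A, ¬∃x A ≡ ∀x ¬A, De Morgan for ∧/∨):
  (forall u. exists z. (R(z) & Q(u))) & (forall s. ~Q(s))
Finally move all quantifiers to the prefix:
  forall u. exists z. forall s. (R(z) & Q(u) & ~Q(s))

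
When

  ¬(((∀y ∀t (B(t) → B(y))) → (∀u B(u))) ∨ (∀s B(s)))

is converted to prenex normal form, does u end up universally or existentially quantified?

existential

Eliminate → and ↔ using ¬ and ∨.
  ¬(¬(∀y ∀t (¬B(t) ∨ B(y))) ∨ (∀u B(u)) ∨ (∀s B(s)))
Move each ¬ inward, flipping quantifiers it crosses:
  (∀y ∀t (¬B(t) ∨ B(y))) ∧ (∃u ¬B(u)) ∧ (∃s ¬B(s))
Extract every quantifier outward, since the variables are now distinct and don't occur free across branches:
  ∀y ∀t ∃u ∃s ((¬B(t) ∨ B(y)) ∧ ¬B(u) ∧ ¬B(s))
The quantifier ∀u sits under an odd number of negations (counting the antecedent side of each →), so it flips to ∃u.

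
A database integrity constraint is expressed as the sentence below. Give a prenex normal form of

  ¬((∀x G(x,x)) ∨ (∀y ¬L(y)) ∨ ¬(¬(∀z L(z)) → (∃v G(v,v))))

Rewrite implications/biconditionals: A → B as ¬A ∨ B.
  ¬((∀x G(x,x)) ∨ (∀y ¬L(y)) ∨ ¬(¬¬(∀z L(z)) ∨ (∃v G(v,v))))
Drive negations inward (¬∀x A ≡ ∃x ¬A, ¬∃x A ≡ ∀x ¬A, De Morgan for ∧/∨):
  (∃x ¬G(x,x)) ∧ (∃y L(y)) ∧ ((∀z L(z)) ∨ (∃v G(v,v)))
Extract every quantifier outward, since the variables are now distinct and don't occur free across branches:
  ∃x ∃y ∀z ∃v (¬G(x,x) ∧ L(y) ∧ (L(z) ∨ G(v,v)))

∃x ∃y ∀z ∃v (¬G(x,x) ∧ L(y) ∧ (L(z) ∨ G(v,v)))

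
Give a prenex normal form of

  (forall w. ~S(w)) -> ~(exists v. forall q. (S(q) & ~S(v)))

exists w. forall v. exists q. (S(w) | ~S(q) | S(v))

Eliminate → and ↔ using ¬ and ∨.
  ~(forall w. ~S(w)) | ~(exists v. forall q. (S(q) & ~S(v)))
Move each ¬ inward, flipping quantifiers it crosses:
  (exists w. S(w)) | (forall v. exists q. (~S(q) | S(v)))
Pull the quantifiers to the front (each side's bound variable is not free in the other side):
  exists w. forall v. exists q. (S(w) | ~S(q) | S(v))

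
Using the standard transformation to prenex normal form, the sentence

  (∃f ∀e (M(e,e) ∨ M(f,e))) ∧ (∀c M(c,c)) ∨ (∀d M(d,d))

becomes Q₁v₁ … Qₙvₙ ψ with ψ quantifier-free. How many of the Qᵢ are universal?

3

Finally move all quantifiers to the prefix:
  ∃f ∀e ∀c ∀d ((M(e,e) ∨ M(f,e)) ∧ M(c,c) ∨ M(d,d))
The prefix is ∃f ∀e ∀c ∀d: 3 universal, 1 existential.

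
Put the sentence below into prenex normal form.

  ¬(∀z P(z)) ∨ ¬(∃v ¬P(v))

∃z ∀v (¬P(z) ∨ P(v))

Push ¬ through the quantifiers and connectives to reach negation normal form:
  (∃z ¬P(z)) ∨ (∀v P(v))
Finally move all quantifiers to the prefix:
  ∃z ∀v (¬P(z) ∨ P(v))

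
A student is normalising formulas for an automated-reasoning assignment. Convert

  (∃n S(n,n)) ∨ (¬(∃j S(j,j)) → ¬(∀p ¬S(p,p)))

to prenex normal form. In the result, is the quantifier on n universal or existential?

Rewrite implications/biconditionals: A → B as ¬A ∨ B.
  (∃n S(n,n)) ∨ ¬¬(∃j S(j,j)) ∨ ¬(∀p ¬S(p,p))
Push ¬ through the quantifiers and connectives to reach negation normal form:
  (∃n S(n,n)) ∨ (∃j S(j,j)) ∨ (∃p S(p,p))
All bound variables are already distinct, so no renaming is needed.
Finally move all quantifiers to the prefix:
  ∃n ∃j ∃p (S(n,n) ∨ S(j,j) ∨ S(p,p))
The quantifier ∃n sits under an even number of negations (counting the antecedent side of each →), so it remains existential.

existential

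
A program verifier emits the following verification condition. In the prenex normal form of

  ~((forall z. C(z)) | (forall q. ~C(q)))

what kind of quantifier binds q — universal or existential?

Push ¬ through the quantifiers and connectives to reach negation normal form:
  (exists z. ~C(z)) & (exists q. C(q))
All bound variables are already distinct, so no renaming is needed.
Pull the quantifiers to the front (each side's bound variable is not free in the other side):
  exists z. exists q. (~C(z) & C(q))
The quantifier forall q sits under an odd number of negations, so it flips to exists q.

existential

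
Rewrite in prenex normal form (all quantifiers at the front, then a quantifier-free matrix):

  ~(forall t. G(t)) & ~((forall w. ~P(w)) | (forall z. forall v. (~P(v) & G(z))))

exists t. exists w. exists z. exists v. (~G(t) & P(w) & (P(v) | ~G(z)))

Push ¬ through the quantifiers and connectives to reach negation normal form:
  (exists t. ~G(t)) & (exists w. P(w)) & (exists z. exists v. (P(v) | ~G(z)))
All bound variables are already distinct, so no renaming is needed.
Extract every quantifier outward, since the variables are now distinct and don't occur free across branches:
  exists t. exists w. exists z. exists v. (~G(t) & P(w) & (P(v) | ~G(z)))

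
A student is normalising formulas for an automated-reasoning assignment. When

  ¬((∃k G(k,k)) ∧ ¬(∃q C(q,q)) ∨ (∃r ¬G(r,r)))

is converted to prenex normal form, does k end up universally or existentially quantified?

Move each ¬ inward, flipping quantifiers it crosses:
  ((∀k ¬G(k,k)) ∨ (∃q C(q,q))) ∧ (∀r G(r,r))
Pull the quantifiers to the front (each side's bound variable is not free in the other side):
  ∀k ∃q ∀r ((¬G(k,k) ∨ C(q,q)) ∧ G(r,r))
The quantifier ∃k sits under an odd number of negations, so it flips to ∀k.

universal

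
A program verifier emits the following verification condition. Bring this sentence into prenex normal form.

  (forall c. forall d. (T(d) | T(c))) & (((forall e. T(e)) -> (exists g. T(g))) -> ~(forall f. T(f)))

Rewrite implications/biconditionals: A → B as ¬A ∨ B.
  (forall c. forall d. (T(d) | T(c))) & (~(~(forall e. T(e)) | (exists g. T(g))) | ~(forall f. T(f)))
Move each ¬ inward, flipping quantifiers it crosses:
  (forall c. forall d. (T(d) | T(c))) & ((forall e. T(e)) & (forall g. ~T(g)) | (exists f. ~T(f)))
All bound variables are already distinct, so no renaming is needed.
Pull the quantifiers to the front (each side's bound variable is not free in the other side):
  forall c. forall d. forall e. forall g. exists f. ((T(d) | T(c)) & (T(e) & ~T(g) | ~T(f)))

forall c. forall d. forall e. forall g. exists f. ((T(d) | T(c)) & (T(e) & ~T(g) | ~T(f)))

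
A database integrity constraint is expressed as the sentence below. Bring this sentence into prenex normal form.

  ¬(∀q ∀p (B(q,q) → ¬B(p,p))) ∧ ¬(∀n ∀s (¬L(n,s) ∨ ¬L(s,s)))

Eliminate → and ↔ using ¬ and ∨.
  ¬(∀q ∀p (¬B(q,q) ∨ ¬B(p,p))) ∧ ¬(∀n ∀s (¬L(n,s) ∨ ¬L(s,s)))
Push ¬ through the quantifiers and connectives to reach negation normal form:
  (∃q ∃p (B(q,q) ∧ B(p,p))) ∧ (∃n ∃s (L(n,s) ∧ L(s,s)))
All bound variables are already distinct, so no renaming is needed.
Pull the quantifiers to the front (each side's bound variable is not free in the other side):
  ∃q ∃p ∃n ∃s (B(q,q) ∧ B(p,p) ∧ L(n,s) ∧ L(s,s))

∃q ∃p ∃n ∃s (B(q,q) ∧ B(p,p) ∧ L(n,s) ∧ L(s,s))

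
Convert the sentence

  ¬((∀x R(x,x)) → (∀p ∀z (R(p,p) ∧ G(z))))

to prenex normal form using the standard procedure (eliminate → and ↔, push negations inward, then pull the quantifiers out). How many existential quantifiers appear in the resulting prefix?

First replace A → B with ¬A ∨ B.
  ¬(¬(∀x R(x,x)) ∨ (∀p ∀z (R(p,p) ∧ G(z))))
Drive negations inward (¬∀x A ≡ ∃x ¬A, ¬∃x A ≡ ∀x ¬A, De Morgan for ∧/∨):
  (∀x R(x,x)) ∧ (∃p ∃z (¬R(p,p) ∨ ¬G(z)))
Pull the quantifiers to the front (each side's bound variable is not free in the other side):
  ∀x ∃p ∃z (R(x,x) ∧ (¬R(p,p) ∨ ¬G(z)))
The prefix is ∀x ∃p ∃z: 1 universal, 2 existential.

2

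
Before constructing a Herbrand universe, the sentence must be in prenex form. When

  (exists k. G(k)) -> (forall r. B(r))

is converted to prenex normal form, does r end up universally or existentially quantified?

universal

First replace A → B with ¬A ∨ B.
  ~(exists k. G(k)) | (forall r. B(r))
Drive negations inward (¬∀x A ≡ ∃x ¬A, ¬∃x A ≡ ∀x ¬A, De Morgan for ∧/∨):
  (forall k. ~G(k)) | (forall r. B(r))
All bound variables are already distinct, so no renaming is needed.
Extract every quantifier outward, since the variables are now distinct and don't occur free across branches:
  forall k. forall r. (~G(k) | B(r))
The quantifier forall r sits under an even number of negations (counting the antecedent side of each →), so it remains universal.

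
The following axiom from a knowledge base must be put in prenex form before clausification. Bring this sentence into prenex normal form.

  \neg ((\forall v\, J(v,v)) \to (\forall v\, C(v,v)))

\forall v\, \exists p\, (J(v,v) \land \neg C(p,p))

First replace A → B with ¬A ∨ B.
  \neg (\neg (\forall v\, J(v,v)) \lor (\forall v\, C(v,v)))
Drive negations inward (¬∀x A ≡ ∃x ¬A, ¬∃x A ≡ ∀x ¬A, De Morgan for ∧/∨):
  (\forall v\, J(v,v)) \land (\exists v\, \neg C(v,v))
Standardize variables apart so no two quantifiers bind the same name: v↦p.
  (\forall v\, J(v,v)) \land (\exists p\, \neg C(p,p))
Extract every quantifier outward, since the variables are now distinct and don't occur free across branches:
  \forall v\, \exists p\, (J(v,v) \land \neg C(p,p))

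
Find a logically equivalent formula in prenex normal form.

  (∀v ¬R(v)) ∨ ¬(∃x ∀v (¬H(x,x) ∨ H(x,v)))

∀v ∀x ∃u1 (¬R(v) ∨ H(x,x) ∧ ¬H(x,u1))

Push ¬ through the quantifiers and connectives to reach negation normal form:
  (∀v ¬R(v)) ∨ (∀x ∃v (H(x,x) ∧ ¬H(x,v)))
Rename bound variables to avoid capture: v↦u1.
  (∀v ¬R(v)) ∨ (∀x ∃u1 (H(x,x) ∧ ¬H(x,u1)))
Finally move all quantifiers to the prefix:
  ∀v ∀x ∃u1 (¬R(v) ∨ H(x,x) ∧ ¬H(x,u1))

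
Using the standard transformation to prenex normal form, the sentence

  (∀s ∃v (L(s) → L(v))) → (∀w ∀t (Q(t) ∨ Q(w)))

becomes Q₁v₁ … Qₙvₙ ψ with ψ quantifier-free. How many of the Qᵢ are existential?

First replace A → B with ¬A ∨ B.
  ¬(∀s ∃v (¬L(s) ∨ L(v))) ∨ (∀w ∀t (Q(t) ∨ Q(w)))
Drive negations inward (¬∀x A ≡ ∃x ¬A, ¬∃x A ≡ ∀x ¬A, De Morgan for ∧/∨):
  (∃s ∀v (L(s) ∧ ¬L(v))) ∨ (∀w ∀t (Q(t) ∨ Q(w)))
Extract every quantifier outward, since the variables are now distinct and don't occur free across branches:
  ∃s ∀v ∀w ∀t (L(s) ∧ ¬L(v) ∨ Q(t) ∨ Q(w))
The prefix is ∃s ∀v ∀w ∀t: 3 universal, 1 existential.

1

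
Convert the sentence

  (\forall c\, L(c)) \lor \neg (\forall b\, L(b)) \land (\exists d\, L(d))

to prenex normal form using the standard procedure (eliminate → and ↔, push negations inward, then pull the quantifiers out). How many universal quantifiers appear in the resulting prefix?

Drive negations inward (¬∀x A ≡ ∃x ¬A, ¬∃x A ≡ ∀x ¬A, De Morgan for ∧/∨):
  (\forall c\, L(c)) \lor (\exists b\, \neg L(b)) \land (\exists d\, L(d))
All bound variables are already distinct, so no renaming is needed.
Pull the quantifiers to the front (each side's bound variable is not free in the other side):
  \forall c\, \exists b\, \exists d\, (L(c) \lor \neg L(b) \land L(d))
The prefix is \forall c \exists b \exists d: 1 universal, 2 existential.

1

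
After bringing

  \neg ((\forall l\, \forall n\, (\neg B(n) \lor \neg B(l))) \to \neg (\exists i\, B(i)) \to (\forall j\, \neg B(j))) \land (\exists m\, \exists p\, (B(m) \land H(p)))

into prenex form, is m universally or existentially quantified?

existential

Rewrite implications/biconditionals: A → B as ¬A ∨ B.
  \neg (\neg (\forall l\, \forall n\, (\neg B(n) \lor \neg B(l))) \lor \neg \neg (\exists i\, B(i)) \lor (\forall j\, \neg B(j))) \land (\exists m\, \exists p\, (B(m) \land H(p)))
Move each ¬ inward, flipping quantifiers it crosses:
  (\forall l\, \forall n\, (\neg B(n) \lor \neg B(l))) \land (\forall i\, \neg B(i)) \land (\exists j\, B(j)) \land (\exists m\, \exists p\, (B(m) \land H(p)))
All bound variables are already distinct, so no renaming is needed.
Extract every quantifier outward, since the variables are now distinct and don't occur free across branches:
  \forall l\, \forall n\, \forall i\, \exists j\, \exists m\, \exists p\, ((\neg B(n) \lor \neg B(l)) \land \neg B(i) \land B(j) \land B(m) \land H(p))
The quantifier \exists m sits under an even number of negations (counting the antecedent side of each →), so it remains existential.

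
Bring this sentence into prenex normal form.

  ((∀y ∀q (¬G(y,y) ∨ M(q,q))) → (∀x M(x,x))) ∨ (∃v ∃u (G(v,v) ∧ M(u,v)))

Eliminate → and ↔ using ¬ and ∨.
  ¬(∀y ∀q (¬G(y,y) ∨ M(q,q))) ∨ (∀x M(x,x)) ∨ (∃v ∃u (G(v,v) ∧ M(u,v)))
Move each ¬ inward, flipping quantifiers it crosses:
  (∃y ∃q (G(y,y) ∧ ¬M(q,q))) ∨ (∀x M(x,x)) ∨ (∃v ∃u (G(v,v) ∧ M(u,v)))
All bound variables are already distinct, so no renaming is needed.
Extract every quantifier outward, since the variables are now distinct and don't occur free across branches:
  ∃y ∃q ∀x ∃v ∃u (G(y,y) ∧ ¬M(q,q) ∨ M(x,x) ∨ G(v,v) ∧ M(u,v))

∃y ∃q ∀x ∃v ∃u (G(y,y) ∧ ¬M(q,q) ∨ M(x,x) ∨ G(v,v) ∧ M(u,v))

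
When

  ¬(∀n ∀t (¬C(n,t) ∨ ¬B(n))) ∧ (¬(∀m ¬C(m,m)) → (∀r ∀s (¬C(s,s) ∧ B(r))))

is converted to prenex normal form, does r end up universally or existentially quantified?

Eliminate → and ↔ using ¬ and ∨.
  ¬(∀n ∀t (¬C(n,t) ∨ ¬B(n))) ∧ (¬¬(∀m ¬C(m,m)) ∨ (∀r ∀s (¬C(s,s) ∧ B(r))))
Push ¬ through the quantifiers and connectives to reach negation normal form:
  (∃n ∃t (C(n,t) ∧ B(n))) ∧ ((∀m ¬C(m,m)) ∨ (∀r ∀s (¬C(s,s) ∧ B(r))))
All bound variables are already distinct, so no renaming is needed.
Finally move all quantifiers to the prefix:
  ∃n ∃t ∀m ∀r ∀s (C(n,t) ∧ B(n) ∧ (¬C(m,m) ∨ ¬C(s,s) ∧ B(r)))
The quantifier ∀r sits under an even number of negations (counting the antecedent side of each →), so it remains universal.

universal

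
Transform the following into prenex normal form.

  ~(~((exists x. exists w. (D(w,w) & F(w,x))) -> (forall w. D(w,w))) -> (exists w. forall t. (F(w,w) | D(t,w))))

First replace A → B with ¬A ∨ B.
  ~(~~(~(exists x. exists w. (D(w,w) & F(w,x))) | (forall w. D(w,w))) | (exists w. forall t. (F(w,w) | D(t,w))))
Move each ¬ inward, flipping quantifiers it crosses:
  (exists x. exists w. (D(w,w) & F(w,x))) & (exists w. ~D(w,w)) & (forall w. exists t. (~F(w,w) & ~D(t,w)))
Give each quantifier a distinct variable: w↦v, w↦z1.
  (exists x. exists w. (D(w,w) & F(w,x))) & (exists v. ~D(v,v)) & (forall z1. exists t. (~F(z1,z1) & ~D(t,z1)))
Pull the quantifiers to the front (each side's bound variable is not free in the other side):
  exists x. exists w. exists v. forall z1. exists t. (D(w,w) & F(w,x) & ~D(v,v) & ~F(z1,z1) & ~D(t,z1))

exists x. exists w. exists v. forall z1. exists t. (D(w,w) & F(w,x) & ~D(v,v) & ~F(z1,z1) & ~D(t,z1))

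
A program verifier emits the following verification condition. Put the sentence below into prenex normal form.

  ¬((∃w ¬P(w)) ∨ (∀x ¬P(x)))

Move each ¬ inward, flipping quantifiers it crosses:
  (∀w P(w)) ∧ (∃x P(x))
Extract every quantifier outward, since the variables are now distinct and don't occur free across branches:
  ∀w ∃x (P(w) ∧ P(x))

∀w ∃x (P(w) ∧ P(x))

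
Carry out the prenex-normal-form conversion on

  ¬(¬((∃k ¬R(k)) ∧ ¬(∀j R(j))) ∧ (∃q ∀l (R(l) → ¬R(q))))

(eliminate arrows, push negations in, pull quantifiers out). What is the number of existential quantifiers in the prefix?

Rewrite implications/biconditionals: A → B as ¬A ∨ B.
  ¬(¬((∃k ¬R(k)) ∧ ¬(∀j R(j))) ∧ (∃q ∀l (¬R(l) ∨ ¬R(q))))
Push ¬ through the quantifiers and connectives to reach negation normal form:
  (∃k ¬R(k)) ∧ (∃j ¬R(j)) ∨ (∀q ∃l (R(l) ∧ R(q)))
All bound variables are already distinct, so no renaming is needed.
Extract every quantifier outward, since the variables are now distinct and don't occur free across branches:
  ∃k ∃j ∀q ∃l (¬R(k) ∧ ¬R(j) ∨ R(l) ∧ R(q))
The prefix is ∃k ∃j ∀q ∃l: 1 universal, 3 existential.

3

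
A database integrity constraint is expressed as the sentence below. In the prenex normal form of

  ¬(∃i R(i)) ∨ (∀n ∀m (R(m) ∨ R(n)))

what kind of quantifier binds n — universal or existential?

Drive negations inward (¬∀x A ≡ ∃x ¬A, ¬∃x A ≡ ∀x ¬A, De Morgan for ∧/∨):
  (∀i ¬R(i)) ∨ (∀n ∀m (R(m) ∨ R(n)))
Pull the quantifiers to the front (each side's bound variable is not free in the other side):
  ∀i ∀n ∀m (¬R(i) ∨ R(m) ∨ R(n))
The quantifier ∀n sits under an even number of negations, so it remains universal.

universal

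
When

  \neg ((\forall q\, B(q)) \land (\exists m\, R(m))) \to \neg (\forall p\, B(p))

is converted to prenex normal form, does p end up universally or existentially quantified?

Rewrite implications/biconditionals: A → B as ¬A ∨ B.
  \neg \neg ((\forall q\, B(q)) \land (\exists m\, R(m))) \lor \neg (\forall p\, B(p))
Drive negations inward (¬∀x A ≡ ∃x ¬A, ¬∃x A ≡ ∀x ¬A, De Morgan for ∧/∨):
  (\forall q\, B(q)) \land (\exists m\, R(m)) \lor (\exists p\, \neg B(p))
Finally move all quantifiers to the prefix:
  \forall q\, \exists m\, \exists p\, (B(q) \land R(m) \lor \neg B(p))
The quantifier \forall p sits under an odd number of negations (counting the antecedent side of each →), so it flips to \exists p.

existential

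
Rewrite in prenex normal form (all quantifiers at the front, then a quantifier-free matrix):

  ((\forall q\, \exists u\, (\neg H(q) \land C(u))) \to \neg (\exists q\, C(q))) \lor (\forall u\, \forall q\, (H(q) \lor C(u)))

\exists q\, \forall u\, \forall a\, \forall u1\, \forall b\, (H(q) \lor \neg C(u) \lor \neg C(a) \lor H(b) \lor C(u1))

First replace A → B with ¬A ∨ B.
  \neg (\forall q\, \exists u\, (\neg H(q) \land C(u))) \lor \neg (\exists q\, C(q)) \lor (\forall u\, \forall q\, (H(q) \lor C(u)))
Drive negations inward (¬∀x A ≡ ∃x ¬A, ¬∃x A ≡ ∀x ¬A, De Morgan for ∧/∨):
  (\exists q\, \forall u\, (H(q) \lor \neg C(u))) \lor (\forall q\, \neg C(q)) \lor (\forall u\, \forall q\, (H(q) \lor C(u)))
Standardize variables apart so no two quantifiers bind the same name: q↦a, u↦u1, q↦b.
  (\exists q\, \forall u\, (H(q) \lor \neg C(u))) \lor (\forall a\, \neg C(a)) \lor (\forall u1\, \forall b\, (H(b) \lor C(u1)))
Extract every quantifier outward, since the variables are now distinct and don't occur free across branches:
  \exists q\, \forall u\, \forall a\, \forall u1\, \forall b\, (H(q) \lor \neg C(u) \lor \neg C(a) \lor H(b) \lor C(u1))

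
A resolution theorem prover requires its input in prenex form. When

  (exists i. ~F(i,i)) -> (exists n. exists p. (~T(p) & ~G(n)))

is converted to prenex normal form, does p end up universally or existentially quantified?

Eliminate → and ↔ using ¬ and ∨.
  ~(exists i. ~F(i,i)) | (exists n. exists p. (~T(p) & ~G(n)))
Move each ¬ inward, flipping quantifiers it crosses:
  (forall i. F(i,i)) | (exists n. exists p. (~T(p) & ~G(n)))
Extract every quantifier outward, since the variables are now distinct and don't occur free across branches:
  forall i. exists n. exists p. (F(i,i) | ~T(p) & ~G(n))
The quantifier exists p sits under an even number of negations (counting the antecedent side of each →), so it remains existential.

existential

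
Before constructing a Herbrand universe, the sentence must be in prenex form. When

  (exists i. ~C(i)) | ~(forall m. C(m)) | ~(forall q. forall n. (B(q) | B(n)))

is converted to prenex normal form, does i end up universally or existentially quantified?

Drive negations inward (¬∀x A ≡ ∃x ¬A, ¬∃x A ≡ ∀x ¬A, De Morgan for ∧/∨):
  (exists i. ~C(i)) | (exists m. ~C(m)) | (exists q. exists n. (~B(q) & ~B(n)))
All bound variables are already distinct, so no renaming is needed.
Pull the quantifiers to the front (each side's bound variable is not free in the other side):
  exists i. exists m. exists q. exists n. (~C(i) | ~C(m) | ~B(q) & ~B(n))
The quantifier exists i sits under an even number of negations, so it remains existential.

existential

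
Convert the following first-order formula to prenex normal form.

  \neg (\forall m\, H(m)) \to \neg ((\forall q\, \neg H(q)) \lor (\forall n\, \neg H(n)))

\forall m\, \exists q\, \exists n\, (H(m) \lor H(q) \land H(n))

Eliminate → and ↔ using ¬ and ∨.
  \neg \neg (\forall m\, H(m)) \lor \neg ((\forall q\, \neg H(q)) \lor (\forall n\, \neg H(n)))
Push ¬ through the quantifiers and connectives to reach negation normal form:
  (\forall m\, H(m)) \lor (\exists q\, H(q)) \land (\exists n\, H(n))
All bound variables are already distinct, so no renaming is needed.
Finally move all quantifiers to the prefix:
  \forall m\, \exists q\, \exists n\, (H(m) \lor H(q) \land H(n))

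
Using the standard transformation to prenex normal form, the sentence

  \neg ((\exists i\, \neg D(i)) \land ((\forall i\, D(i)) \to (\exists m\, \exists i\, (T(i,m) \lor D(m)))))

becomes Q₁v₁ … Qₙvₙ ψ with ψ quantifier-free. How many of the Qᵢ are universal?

4

Rewrite implications/biconditionals: A → B as ¬A ∨ B.
  \neg ((\exists i\, \neg D(i)) \land (\neg (\forall i\, D(i)) \lor (\exists m\, \exists i\, (T(i,m) \lor D(m)))))
Move each ¬ inward, flipping quantifiers it crosses:
  (\forall i\, D(i)) \lor (\forall i\, D(i)) \land (\forall m\, \forall i\, (\neg T(i,m) \land \neg D(m)))
Rename bound variables to avoid capture: i↦v1, i↦r.
  (\forall i\, D(i)) \lor (\forall v1\, D(v1)) \land (\forall m\, \forall r\, (\neg T(r,m) \land \neg D(m)))
Finally move all quantifiers to the prefix:
  \forall i\, \forall v1\, \forall m\, \forall r\, (D(i) \lor D(v1) \land \neg T(r,m) \land \neg D(m))
The prefix is \forall i \forall v1 \forall m \forall r: 4 universal, 0 existential.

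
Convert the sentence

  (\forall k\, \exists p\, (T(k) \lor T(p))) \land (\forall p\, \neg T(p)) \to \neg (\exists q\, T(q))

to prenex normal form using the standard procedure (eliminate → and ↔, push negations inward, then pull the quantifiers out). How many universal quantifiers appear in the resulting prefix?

2

First replace A → B with ¬A ∨ B.
  \neg ((\forall k\, \exists p\, (T(k) \lor T(p))) \land (\forall p\, \neg T(p))) \lor \neg (\exists q\, T(q))
Drive negations inward (¬∀x A ≡ ∃x ¬A, ¬∃x A ≡ ∀x ¬A, De Morgan for ∧/∨):
  (\exists k\, \forall p\, (\neg T(k) \land \neg T(p))) \lor (\exists p\, T(p)) \lor (\forall q\, \neg T(q))
Rename bound variables to avoid capture: p↦c.
  (\exists k\, \forall p\, (\neg T(k) \land \neg T(p))) \lor (\exists c\, T(c)) \lor (\forall q\, \neg T(q))
Finally move all quantifiers to the prefix:
  \exists k\, \forall p\, \exists c\, \forall q\, (\neg T(k) \land \neg T(p) \lor T(c) \lor \neg T(q))
The prefix is \exists k \forall p \exists c \forall q: 2 universal, 2 existential.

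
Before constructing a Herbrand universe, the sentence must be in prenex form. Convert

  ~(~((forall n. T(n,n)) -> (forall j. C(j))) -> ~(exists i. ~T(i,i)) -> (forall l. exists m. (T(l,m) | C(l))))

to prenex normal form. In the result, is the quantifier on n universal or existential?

universal

Rewrite implications/biconditionals: A → B as ¬A ∨ B.
  ~(~~(~(forall n. T(n,n)) | (forall j. C(j))) | ~~(exists i. ~T(i,i)) | (forall l. exists m. (T(l,m) | C(l))))
Drive negations inward (¬∀x A ≡ ∃x ¬A, ¬∃x A ≡ ∀x ¬A, De Morgan for ∧/∨):
  (forall n. T(n,n)) & (exists j. ~C(j)) & (forall i. T(i,i)) & (exists l. forall m. (~T(l,m) & ~C(l)))
All bound variables are already distinct, so no renaming is needed.
Finally move all quantifiers to the prefix:
  forall n. exists j. forall i. exists l. forall m. (T(n,n) & ~C(j) & T(i,i) & ~T(l,m) & ~C(l))
The quantifier forall n sits under an even number of negations (counting the antecedent side of each →), so it remains universal.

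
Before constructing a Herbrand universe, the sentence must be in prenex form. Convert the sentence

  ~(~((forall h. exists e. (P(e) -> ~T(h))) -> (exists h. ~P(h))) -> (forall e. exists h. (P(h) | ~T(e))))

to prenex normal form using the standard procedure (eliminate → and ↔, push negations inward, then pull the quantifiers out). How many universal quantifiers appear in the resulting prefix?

Rewrite implications/biconditionals: A → B as ¬A ∨ B.
  ~(~~(~(forall h. exists e. (~P(e) | ~T(h))) | (exists h. ~P(h))) | (forall e. exists h. (P(h) | ~T(e))))
Push ¬ through the quantifiers and connectives to reach negation normal form:
  (forall h. exists e. (~P(e) | ~T(h))) & (forall h. P(h)) & (exists e. forall h. (~P(h) & T(e)))
Give each quantifier a distinct variable: h↦a, e↦p, h↦v1.
  (forall h. exists e. (~P(e) | ~T(h))) & (forall a. P(a)) & (exists p. forall v1. (~P(v1) & T(p)))
Extract every quantifier outward, since the variables are now distinct and don't occur free across branches:
  forall h. exists e. forall a. exists p. forall v1. ((~P(e) | ~T(h)) & P(a) & ~P(v1) & T(p))
The prefix is forall h exists e forall a exists p forall v1: 3 universal, 2 existential.

3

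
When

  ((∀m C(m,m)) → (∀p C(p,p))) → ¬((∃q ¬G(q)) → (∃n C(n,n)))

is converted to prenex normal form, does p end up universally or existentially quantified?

Rewrite implications/biconditionals: A → B as ¬A ∨ B.
  ¬(¬(∀m C(m,m)) ∨ (∀p C(p,p))) ∨ ¬(¬(∃q ¬G(q)) ∨ (∃n C(n,n)))
Push ¬ through the quantifiers and connectives to reach negation normal form:
  (∀m C(m,m)) ∧ (∃p ¬C(p,p)) ∨ (∃q ¬G(q)) ∧ (∀n ¬C(n,n))
All bound variables are already distinct, so no renaming is needed.
Pull the quantifiers to the front (each side's bound variable is not free in the other side):
  ∀m ∃p ∃q ∀n (C(m,m) ∧ ¬C(p,p) ∨ ¬G(q) ∧ ¬C(n,n))
The quantifier ∀p sits under an odd number of negations (counting the antecedent side of each →), so it flips to ∃p.

existential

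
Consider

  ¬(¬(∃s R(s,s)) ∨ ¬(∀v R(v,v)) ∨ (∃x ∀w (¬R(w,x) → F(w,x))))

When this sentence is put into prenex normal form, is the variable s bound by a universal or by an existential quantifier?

First replace A → B with ¬A ∨ B.
  ¬(¬(∃s R(s,s)) ∨ ¬(∀v R(v,v)) ∨ (∃x ∀w (¬¬R(w,x) ∨ F(w,x))))
Drive negations inward (¬∀x A ≡ ∃x ¬A, ¬∃x A ≡ ∀x ¬A, De Morgan for ∧/∨):
  (∃s R(s,s)) ∧ (∀v R(v,v)) ∧ (∀x ∃w (¬R(w,x) ∧ ¬F(w,x)))
All bound variables are already distinct, so no renaming is needed.
Finally move all quantifiers to the prefix:
  ∃s ∀v ∀x ∃w (R(s,s) ∧ R(v,v) ∧ ¬R(w,x) ∧ ¬F(w,x))
The quantifier ∃s sits under an even number of negations (counting the antecedent side of each →), so it remains existential.

existential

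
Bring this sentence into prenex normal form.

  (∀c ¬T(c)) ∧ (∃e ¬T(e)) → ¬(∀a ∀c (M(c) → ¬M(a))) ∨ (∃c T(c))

Eliminate → and ↔ using ¬ and ∨.
  ¬((∀c ¬T(c)) ∧ (∃e ¬T(e))) ∨ ¬(∀a ∀c (¬M(c) ∨ ¬M(a))) ∨ (∃c T(c))
Drive negations inward (¬∀x A ≡ ∃x ¬A, ¬∃x A ≡ ∀x ¬A, De Morgan for ∧/∨):
  (∃c T(c)) ∨ (∀e T(e)) ∨ (∃a ∃c (M(c) ∧ M(a))) ∨ (∃c T(c))
Standardize variables apart so no two quantifiers bind the same name: c↦s, c↦q.
  (∃c T(c)) ∨ (∀e T(e)) ∨ (∃a ∃s (M(s) ∧ M(a))) ∨ (∃q T(q))
Pull the quantifiers to the front (each side's bound variable is not free in the other side):
  ∃c ∀e ∃a ∃s ∃q (T(c) ∨ T(e) ∨ M(s) ∧ M(a) ∨ T(q))

∃c ∀e ∃a ∃s ∃q (T(c) ∨ T(e) ∨ M(s) ∧ M(a) ∨ T(q))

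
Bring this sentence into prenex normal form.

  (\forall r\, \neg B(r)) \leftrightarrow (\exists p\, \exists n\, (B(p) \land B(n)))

\exists r\, \exists p\, \exists n\, \forall v1\, \forall w\, \forall v\, ((B(r) \lor B(p) \land B(n)) \land (\neg B(v1) \lor \neg B(w) \lor \neg B(v)))

Rewrite implications/biconditionals: A → B as ¬A ∨ B; A ↔ B as (¬A ∨ B) ∧ (¬B ∨ A).
  (\neg (\forall r\, \neg B(r)) \lor (\exists p\, \exists n\, (B(p) \land B(n)))) \land (\neg (\exists p\, \exists n\, (B(p) \land B(n))) \lor (\forall r\, \neg B(r)))
Drive negations inward (¬∀x A ≡ ∃x ¬A, ¬∃x A ≡ ∀x ¬A, De Morgan for ∧/∨):
  ((\exists r\, B(r)) \lor (\exists p\, \exists n\, (B(p) \land B(n)))) \land ((\forall p\, \forall n\, (\neg B(p) \lor \neg B(n))) \lor (\forall r\, \neg B(r)))
Standardize variables apart so no two quantifiers bind the same name: p↦v1, n↦w, r↦v.
  ((\exists r\, B(r)) \lor (\exists p\, \exists n\, (B(p) \land B(n)))) \land ((\forall v1\, \forall w\, (\neg B(v1) \lor \neg B(w))) \lor (\forall v\, \neg B(v)))
Finally move all quantifiers to the prefix:
  \exists r\, \exists p\, \exists n\, \forall v1\, \forall w\, \forall v\, ((B(r) \lor B(p) \land B(n)) \land (\neg B(v1) \lor \neg B(w) \lor \neg B(v)))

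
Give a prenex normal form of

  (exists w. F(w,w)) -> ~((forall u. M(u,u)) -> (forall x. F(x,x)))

Eliminate → and ↔ using ¬ and ∨.
  ~(exists w. F(w,w)) | ~(~(forall u. M(u,u)) | (forall x. F(x,x)))
Drive negations inward (¬∀x A ≡ ∃x ¬A, ¬∃x A ≡ ∀x ¬A, De Morgan for ∧/∨):
  (forall w. ~F(w,w)) | (forall u. M(u,u)) & (exists x. ~F(x,x))
All bound variables are already distinct, so no renaming is needed.
Extract every quantifier outward, since the variables are now distinct and don't occur free across branches:
  forall w. forall u. exists x. (~F(w,w) | M(u,u) & ~F(x,x))

forall w. forall u. exists x. (~F(w,w) | M(u,u) & ~F(x,x))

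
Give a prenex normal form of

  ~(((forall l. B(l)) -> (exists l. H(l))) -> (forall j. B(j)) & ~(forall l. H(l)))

exists l. exists r. exists j. forall u1. ((~B(l) | H(r)) & (~B(j) | H(u1)))

First replace A → B with ¬A ∨ B.
  ~(~(~(forall l. B(l)) | (exists l. H(l))) | (forall j. B(j)) & ~(forall l. H(l)))
Move each ¬ inward, flipping quantifiers it crosses:
  ((exists l. ~B(l)) | (exists l. H(l))) & ((exists j. ~B(j)) | (forall l. H(l)))
Give each quantifier a distinct variable: l↦r, l↦u1.
  ((exists l. ~B(l)) | (exists r. H(r))) & ((exists j. ~B(j)) | (forall u1. H(u1)))
Finally move all quantifiers to the prefix:
  exists l. exists r. exists j. forall u1. ((~B(l) | H(r)) & (~B(j) | H(u1)))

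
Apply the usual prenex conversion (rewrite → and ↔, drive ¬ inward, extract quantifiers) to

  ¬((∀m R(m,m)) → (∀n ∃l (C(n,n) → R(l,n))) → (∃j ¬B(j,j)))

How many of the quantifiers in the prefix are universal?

Eliminate → and ↔ using ¬ and ∨.
  ¬(¬(∀m R(m,m)) ∨ ¬(∀n ∃l (¬C(n,n) ∨ R(l,n))) ∨ (∃j ¬B(j,j)))
Push ¬ through the quantifiers and connectives to reach negation normal form:
  (∀m R(m,m)) ∧ (∀n ∃l (¬C(n,n) ∨ R(l,n))) ∧ (∀j B(j,j))
Pull the quantifiers to the front (each side's bound variable is not free in the other side):
  ∀m ∀n ∃l ∀j (R(m,m) ∧ (¬C(n,n) ∨ R(l,n)) ∧ B(j,j))
The prefix is ∀m ∀n ∃l ∀j: 3 universal, 1 existential.

3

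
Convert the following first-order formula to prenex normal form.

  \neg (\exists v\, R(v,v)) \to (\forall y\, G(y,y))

Eliminate → and ↔ using ¬ and ∨.
  \neg \neg (\exists v\, R(v,v)) \lor (\forall y\, G(y,y))
Push ¬ through the quantifiers and connectives to reach negation normal form:
  (\exists v\, R(v,v)) \lor (\forall y\, G(y,y))
All bound variables are already distinct, so no renaming is needed.
Finally move all quantifiers to the prefix:
  \exists v\, \forall y\, (R(v,v) \lor G(y,y))

\exists v\, \forall y\, (R(v,v) \lor G(y,y))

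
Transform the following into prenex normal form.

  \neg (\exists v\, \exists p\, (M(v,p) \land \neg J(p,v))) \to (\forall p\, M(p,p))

First replace A → B with ¬A ∨ B.
  \neg \neg (\exists v\, \exists p\, (M(v,p) \land \neg J(p,v))) \lor (\forall p\, M(p,p))
Drive negations inward (¬∀x A ≡ ∃x ¬A, ¬∃x A ≡ ∀x ¬A, De Morgan for ∧/∨):
  (\exists v\, \exists p\, (M(v,p) \land \neg J(p,v))) \lor (\forall p\, M(p,p))
Standardize variables apart so no two quantifiers bind the same name: p↦u1.
  (\exists v\, \exists p\, (M(v,p) \land \neg J(p,v))) \lor (\forall u1\, M(u1,u1))
Pull the quantifiers to the front (each side's bound variable is not free in the other side):
  \exists v\, \exists p\, \forall u1\, (M(v,p) \land \neg J(p,v) \lor M(u1,u1))

\exists v\, \exists p\, \forall u1\, (M(v,p) \land \neg J(p,v) \lor M(u1,u1))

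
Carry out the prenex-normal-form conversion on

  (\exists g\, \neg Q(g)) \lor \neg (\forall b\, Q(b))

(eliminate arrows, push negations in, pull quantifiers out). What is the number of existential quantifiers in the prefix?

Push ¬ through the quantifiers and connectives to reach negation normal form:
  (\exists g\, \neg Q(g)) \lor (\exists b\, \neg Q(b))
All bound variables are already distinct, so no renaming is needed.
Pull the quantifiers to the front (each side's bound variable is not free in the other side):
  \exists g\, \exists b\, (\neg Q(g) \lor \neg Q(b))
The prefix is \exists g \exists b: 0 universal, 2 existential.

2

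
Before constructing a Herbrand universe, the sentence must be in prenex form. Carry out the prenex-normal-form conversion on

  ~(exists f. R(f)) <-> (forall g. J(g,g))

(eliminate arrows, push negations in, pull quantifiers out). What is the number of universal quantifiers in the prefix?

2

Eliminate → and ↔ using ¬ and ∨; A ↔ B as (¬A ∨ B) ∧ (¬B ∨ A).
  (~~(exists f. R(f)) | (forall g. J(g,g))) & (~(forall g. J(g,g)) | ~(exists f. R(f)))
Push ¬ through the quantifiers and connectives to reach negation normal form:
  ((exists f. R(f)) | (forall g. J(g,g))) & ((exists g. ~J(g,g)) | (forall f. ~R(f)))
Rename bound variables to avoid capture: g↦z1, f↦z.
  ((exists f. R(f)) | (forall g. J(g,g))) & ((exists z1. ~J(z1,z1)) | (forall z. ~R(z)))
Pull the quantifiers to the front (each side's bound variable is not free in the other side):
  exists f. forall g. exists z1. forall z. ((R(f) | J(g,g)) & (~J(z1,z1) | ~R(z)))
The prefix is exists f forall g exists z1 forall z: 2 universal, 2 existential.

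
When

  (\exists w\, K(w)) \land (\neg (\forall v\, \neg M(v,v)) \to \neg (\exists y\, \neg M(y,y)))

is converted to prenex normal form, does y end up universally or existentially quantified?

universal

First replace A → B with ¬A ∨ B.
  (\exists w\, K(w)) \land (\neg \neg (\forall v\, \neg M(v,v)) \lor \neg (\exists y\, \neg M(y,y)))
Push ¬ through the quantifiers and connectives to reach negation normal form:
  (\exists w\, K(w)) \land ((\forall v\, \neg M(v,v)) \lor (\forall y\, M(y,y)))
All bound variables are already distinct, so no renaming is needed.
Extract every quantifier outward, since the variables are now distinct and don't occur free across branches:
  \exists w\, \forall v\, \forall y\, (K(w) \land (\neg M(v,v) \lor M(y,y)))
The quantifier \exists y sits under an odd number of negations (counting the antecedent side of each →), so it flips to \forall y.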